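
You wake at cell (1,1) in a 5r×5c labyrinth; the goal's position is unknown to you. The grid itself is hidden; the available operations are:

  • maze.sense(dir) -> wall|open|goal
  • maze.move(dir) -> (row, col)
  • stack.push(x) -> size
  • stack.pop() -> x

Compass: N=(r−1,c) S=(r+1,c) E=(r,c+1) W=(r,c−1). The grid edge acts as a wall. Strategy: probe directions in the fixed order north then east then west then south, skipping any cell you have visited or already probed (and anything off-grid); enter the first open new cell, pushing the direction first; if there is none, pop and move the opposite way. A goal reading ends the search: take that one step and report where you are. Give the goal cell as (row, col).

Action: sense[north]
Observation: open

Action: push[north]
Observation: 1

Action: move[north]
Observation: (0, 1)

Action: sense[east]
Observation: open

Action: push[east]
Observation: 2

Action: move[east]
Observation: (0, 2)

Action: sense[east]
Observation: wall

Action: sense[south]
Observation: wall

Action: pop[]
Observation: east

Action: move[west]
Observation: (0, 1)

Action: sense[west]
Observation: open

Action: push[west]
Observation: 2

Action: move[west]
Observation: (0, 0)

Action: sense[south]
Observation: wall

Action: pop[]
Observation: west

Action: move[east]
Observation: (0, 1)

Action: pop[]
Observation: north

Action: move[south]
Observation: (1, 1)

Action: sense[south]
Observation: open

Action: push[south]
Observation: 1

Action: move[south]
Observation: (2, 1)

Action: sense[east]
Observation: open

Action: push[east]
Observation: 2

Action: move[east]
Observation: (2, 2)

Action: sense[east]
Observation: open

Action: push[east]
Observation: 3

Action: move[east]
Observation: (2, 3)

Action: sense[north]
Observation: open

Action: push[north]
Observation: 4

Action: move[north]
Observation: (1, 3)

Action: sense[east]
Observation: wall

Action: pop[]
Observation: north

Action: move[south]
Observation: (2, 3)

Action: sense[east]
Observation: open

Action: push[east]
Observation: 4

Action: move[east]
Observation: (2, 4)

Action: sense[south]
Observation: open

Action: push[south]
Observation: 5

Action: move[south]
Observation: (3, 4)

Action: sense[west]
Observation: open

Action: push[west]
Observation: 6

Action: move[west]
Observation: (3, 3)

Action: sense[west]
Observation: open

Action: push[west]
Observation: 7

Action: move[west]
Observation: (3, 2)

Action: sense[west]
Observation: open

Action: push[west]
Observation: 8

Action: move[west]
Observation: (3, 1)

Action: sense[west]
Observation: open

Action: push[west]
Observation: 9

Action: move[west]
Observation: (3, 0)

Action: sense[north]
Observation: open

Action: push[north]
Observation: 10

Action: move[north]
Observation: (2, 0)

Action: pop[]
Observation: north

Action: move[south]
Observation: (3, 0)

Action: sense[south]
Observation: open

Action: push[south]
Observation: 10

Action: move[south]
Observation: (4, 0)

Action: sense[east]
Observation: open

Action: push[east]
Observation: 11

Action: move[east]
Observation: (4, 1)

Action: sense[east]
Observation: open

Action: push[east]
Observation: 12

Action: move[east]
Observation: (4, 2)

Action: sense[east]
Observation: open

Action: push[east]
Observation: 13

Action: move[east]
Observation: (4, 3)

Action: sense[east]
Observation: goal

Action: move[east]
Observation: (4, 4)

Answer: (4, 4)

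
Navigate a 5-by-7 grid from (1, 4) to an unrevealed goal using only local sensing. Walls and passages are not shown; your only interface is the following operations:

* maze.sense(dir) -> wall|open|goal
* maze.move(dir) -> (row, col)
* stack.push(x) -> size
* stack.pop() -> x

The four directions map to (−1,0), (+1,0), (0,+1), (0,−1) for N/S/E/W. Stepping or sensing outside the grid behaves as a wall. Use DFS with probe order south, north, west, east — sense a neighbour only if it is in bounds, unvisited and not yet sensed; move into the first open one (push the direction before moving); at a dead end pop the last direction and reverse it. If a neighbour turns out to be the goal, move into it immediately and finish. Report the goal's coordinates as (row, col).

→ maze.sense(dir→south)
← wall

→ maze.sense(dir→north)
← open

→ stack.push(x→north)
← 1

→ maze.move(dir→north)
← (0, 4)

→ maze.sense(dir→west)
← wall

→ maze.sense(dir→east)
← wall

→ stack.pop()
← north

→ maze.move(dir→south)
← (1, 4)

→ maze.sense(dir→west)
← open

→ stack.push(x→west)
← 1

→ maze.move(dir→west)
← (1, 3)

→ maze.sense(dir→south)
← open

→ stack.push(x→south)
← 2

→ maze.move(dir→south)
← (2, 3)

→ maze.sense(dir→south)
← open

→ stack.push(x→south)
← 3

→ maze.move(dir→south)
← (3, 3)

→ maze.sense(dir→south)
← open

→ stack.push(x→south)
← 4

→ maze.move(dir→south)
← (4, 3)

→ maze.sense(dir→west)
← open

→ stack.push(x→west)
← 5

→ maze.move(dir→west)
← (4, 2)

→ maze.sense(dir→north)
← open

→ stack.push(x→north)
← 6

→ maze.move(dir→north)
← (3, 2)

→ maze.sense(dir→north)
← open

→ stack.push(x→north)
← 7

→ maze.move(dir→north)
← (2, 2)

→ maze.sense(dir→north)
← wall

→ maze.sense(dir→west)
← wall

→ stack.pop()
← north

→ maze.move(dir→south)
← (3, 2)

→ maze.sense(dir→west)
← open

→ stack.push(x→west)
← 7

→ maze.move(dir→west)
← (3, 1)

→ maze.sense(dir→south)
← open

→ stack.push(x→south)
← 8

→ maze.move(dir→south)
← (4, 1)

→ maze.sense(dir→west)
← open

→ stack.push(x→west)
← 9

→ maze.move(dir→west)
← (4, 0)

→ maze.sense(dir→north)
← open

→ stack.push(x→north)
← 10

→ maze.move(dir→north)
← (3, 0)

→ maze.sense(dir→north)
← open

→ stack.push(x→north)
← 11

→ maze.move(dir→north)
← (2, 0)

→ maze.sense(dir→north)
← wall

→ stack.pop()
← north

→ maze.move(dir→south)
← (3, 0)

→ stack.pop()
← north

→ maze.move(dir→south)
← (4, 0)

→ stack.pop()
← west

→ maze.move(dir→east)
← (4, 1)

→ stack.pop()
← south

→ maze.move(dir→north)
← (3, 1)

→ stack.pop()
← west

→ maze.move(dir→east)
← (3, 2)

→ stack.pop()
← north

→ maze.move(dir→south)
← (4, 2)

→ stack.pop()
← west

→ maze.move(dir→east)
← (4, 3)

→ maze.sense(dir→east)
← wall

→ stack.pop()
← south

→ maze.move(dir→north)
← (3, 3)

→ maze.sense(dir→east)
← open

→ stack.push(x→east)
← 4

→ maze.move(dir→east)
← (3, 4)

→ maze.sense(dir→east)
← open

→ stack.push(x→east)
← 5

→ maze.move(dir→east)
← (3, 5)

→ maze.sense(dir→south)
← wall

→ maze.sense(dir→north)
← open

→ stack.push(x→north)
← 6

→ maze.move(dir→north)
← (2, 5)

→ maze.sense(dir→north)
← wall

→ maze.sense(dir→east)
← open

→ stack.push(x→east)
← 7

→ maze.move(dir→east)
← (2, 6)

→ maze.sense(dir→south)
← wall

→ maze.sense(dir→north)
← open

→ stack.push(x→north)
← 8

→ maze.move(dir→north)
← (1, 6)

→ maze.sense(dir→north)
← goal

→ maze.move(dir→north)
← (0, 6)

Answer: (0, 6)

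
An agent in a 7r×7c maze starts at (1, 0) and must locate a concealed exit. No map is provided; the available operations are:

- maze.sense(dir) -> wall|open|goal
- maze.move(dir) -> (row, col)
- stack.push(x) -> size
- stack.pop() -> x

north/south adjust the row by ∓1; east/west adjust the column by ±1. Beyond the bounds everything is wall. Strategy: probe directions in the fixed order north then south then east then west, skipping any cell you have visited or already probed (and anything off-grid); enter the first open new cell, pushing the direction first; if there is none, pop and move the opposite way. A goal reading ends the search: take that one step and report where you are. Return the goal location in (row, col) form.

==> maze.sense(north)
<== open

==> stack.push(north)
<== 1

==> maze.move(north)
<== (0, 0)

==> maze.sense(east)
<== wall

==> stack.pop()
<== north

==> maze.move(south)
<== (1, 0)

==> maze.sense(south)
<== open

==> stack.push(south)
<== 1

==> maze.move(south)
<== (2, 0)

==> maze.sense(south)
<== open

==> stack.push(south)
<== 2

==> maze.move(south)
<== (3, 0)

==> maze.sense(south)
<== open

==> stack.push(south)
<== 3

==> maze.move(south)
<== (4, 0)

==> maze.sense(south)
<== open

==> stack.push(south)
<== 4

==> maze.move(south)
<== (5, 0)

==> maze.sense(south)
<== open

==> stack.push(south)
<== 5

==> maze.move(south)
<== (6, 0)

==> maze.sense(east)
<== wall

==> stack.pop()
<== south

==> maze.move(north)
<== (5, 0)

==> maze.sense(east)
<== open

==> stack.push(east)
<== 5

==> maze.move(east)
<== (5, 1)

==> maze.sense(north)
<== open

==> stack.push(north)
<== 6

==> maze.move(north)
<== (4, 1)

==> maze.sense(north)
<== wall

==> maze.sense(east)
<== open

==> stack.push(east)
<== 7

==> maze.move(east)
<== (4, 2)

==> maze.sense(north)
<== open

==> stack.push(north)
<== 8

==> maze.move(north)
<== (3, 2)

==> maze.sense(north)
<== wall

==> maze.sense(east)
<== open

==> stack.push(east)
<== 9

==> maze.move(east)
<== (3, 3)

==> maze.sense(north)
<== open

==> stack.push(north)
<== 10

==> maze.move(north)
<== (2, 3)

==> maze.sense(north)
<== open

==> stack.push(north)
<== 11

==> maze.move(north)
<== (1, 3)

==> maze.sense(north)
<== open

==> stack.push(north)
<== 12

==> maze.move(north)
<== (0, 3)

==> maze.sense(east)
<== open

==> stack.push(east)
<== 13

==> maze.move(east)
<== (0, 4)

==> maze.sense(south)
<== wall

==> maze.sense(east)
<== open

==> stack.push(east)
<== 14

==> maze.move(east)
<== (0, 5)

==> maze.sense(south)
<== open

==> stack.push(south)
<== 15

==> maze.move(south)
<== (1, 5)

==> maze.sense(south)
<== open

==> stack.push(south)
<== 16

==> maze.move(south)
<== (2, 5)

==> maze.sense(south)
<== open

==> stack.push(south)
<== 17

==> maze.move(south)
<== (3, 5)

==> maze.sense(south)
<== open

==> stack.push(south)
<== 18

==> maze.move(south)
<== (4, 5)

==> maze.sense(south)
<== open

==> stack.push(south)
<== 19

==> maze.move(south)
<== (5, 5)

==> maze.sense(south)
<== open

==> stack.push(south)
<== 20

==> maze.move(south)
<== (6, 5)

==> maze.sense(east)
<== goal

==> maze.move(east)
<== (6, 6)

Answer: (6, 6)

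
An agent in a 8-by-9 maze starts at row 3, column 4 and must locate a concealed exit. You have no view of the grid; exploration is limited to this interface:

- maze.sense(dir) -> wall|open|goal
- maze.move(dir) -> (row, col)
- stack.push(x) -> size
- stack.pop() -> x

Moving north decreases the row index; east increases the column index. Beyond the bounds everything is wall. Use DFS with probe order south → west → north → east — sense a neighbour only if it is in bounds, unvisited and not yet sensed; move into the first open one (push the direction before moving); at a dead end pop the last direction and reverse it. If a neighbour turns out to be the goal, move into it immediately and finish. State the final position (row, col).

-> maze.sense(dir: south)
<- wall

-> maze.sense(dir: west)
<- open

-> stack.push(x: west)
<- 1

-> maze.move(dir: west)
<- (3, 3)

-> maze.sense(dir: south)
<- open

-> stack.push(x: south)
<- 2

-> maze.move(dir: south)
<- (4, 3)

-> maze.sense(dir: south)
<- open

-> stack.push(x: south)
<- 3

-> maze.move(dir: south)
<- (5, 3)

-> maze.sense(dir: south)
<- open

-> stack.push(x: south)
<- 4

-> maze.move(dir: south)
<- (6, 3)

-> maze.sense(dir: south)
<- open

-> stack.push(x: south)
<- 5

-> maze.move(dir: south)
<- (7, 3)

-> maze.sense(dir: west)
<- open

-> stack.push(x: west)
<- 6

-> maze.move(dir: west)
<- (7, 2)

-> maze.sense(dir: west)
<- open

-> stack.push(x: west)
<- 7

-> maze.move(dir: west)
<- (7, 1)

-> maze.sense(dir: west)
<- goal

-> maze.move(dir: west)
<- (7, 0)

Answer: (7, 0)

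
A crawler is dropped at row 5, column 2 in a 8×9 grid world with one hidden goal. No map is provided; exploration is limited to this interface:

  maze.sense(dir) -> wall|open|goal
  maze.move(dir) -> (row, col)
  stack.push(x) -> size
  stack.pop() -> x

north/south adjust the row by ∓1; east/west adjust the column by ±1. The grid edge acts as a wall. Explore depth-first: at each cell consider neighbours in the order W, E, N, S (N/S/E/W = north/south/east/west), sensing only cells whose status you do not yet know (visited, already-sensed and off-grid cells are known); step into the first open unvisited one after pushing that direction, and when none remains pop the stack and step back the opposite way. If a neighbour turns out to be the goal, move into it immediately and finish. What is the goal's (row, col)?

>> maze.sense(dir: west)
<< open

>> stack.push(x: west)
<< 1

>> maze.move(dir: west)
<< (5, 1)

>> maze.sense(dir: west)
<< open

>> stack.push(x: west)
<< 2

>> maze.move(dir: west)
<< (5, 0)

>> maze.sense(dir: north)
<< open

>> stack.push(x: north)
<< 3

>> maze.move(dir: north)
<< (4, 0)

>> maze.sense(dir: east)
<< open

>> stack.push(x: east)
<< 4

>> maze.move(dir: east)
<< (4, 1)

>> maze.sense(dir: east)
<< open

>> stack.push(x: east)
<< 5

>> maze.move(dir: east)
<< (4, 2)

>> maze.sense(dir: east)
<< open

>> stack.push(x: east)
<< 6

>> maze.move(dir: east)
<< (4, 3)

>> maze.sense(dir: east)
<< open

>> stack.push(x: east)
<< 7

>> maze.move(dir: east)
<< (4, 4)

>> maze.sense(dir: east)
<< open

>> stack.push(x: east)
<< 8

>> maze.move(dir: east)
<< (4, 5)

>> maze.sense(dir: east)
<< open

>> stack.push(x: east)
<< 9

>> maze.move(dir: east)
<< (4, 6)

>> maze.sense(dir: east)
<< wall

>> maze.sense(dir: north)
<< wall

>> maze.sense(dir: south)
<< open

>> stack.push(x: south)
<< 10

>> maze.move(dir: south)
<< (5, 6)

>> maze.sense(dir: west)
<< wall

>> maze.sense(dir: east)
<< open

>> stack.push(x: east)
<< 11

>> maze.move(dir: east)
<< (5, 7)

>> maze.sense(dir: east)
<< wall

>> maze.sense(dir: south)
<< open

>> stack.push(x: south)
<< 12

>> maze.move(dir: south)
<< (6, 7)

>> maze.sense(dir: west)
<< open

>> stack.push(x: west)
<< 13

>> maze.move(dir: west)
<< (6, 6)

>> maze.sense(dir: west)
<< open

>> stack.push(x: west)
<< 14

>> maze.move(dir: west)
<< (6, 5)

>> maze.sense(dir: west)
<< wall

>> maze.sense(dir: south)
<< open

>> stack.push(x: south)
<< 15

>> maze.move(dir: south)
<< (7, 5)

>> maze.sense(dir: west)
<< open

>> stack.push(x: west)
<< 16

>> maze.move(dir: west)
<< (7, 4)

>> maze.sense(dir: west)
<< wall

>> stack.pop()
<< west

>> maze.move(dir: east)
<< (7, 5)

>> maze.sense(dir: east)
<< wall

>> stack.pop()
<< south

>> maze.move(dir: north)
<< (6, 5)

>> stack.pop()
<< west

>> maze.move(dir: east)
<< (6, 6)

>> stack.pop()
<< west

>> maze.move(dir: east)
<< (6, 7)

>> maze.sense(dir: east)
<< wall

>> maze.sense(dir: south)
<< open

>> stack.push(x: south)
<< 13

>> maze.move(dir: south)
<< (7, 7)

>> maze.sense(dir: east)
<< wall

>> stack.pop()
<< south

>> maze.move(dir: north)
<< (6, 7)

>> stack.pop()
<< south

>> maze.move(dir: north)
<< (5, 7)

>> stack.pop()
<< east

>> maze.move(dir: west)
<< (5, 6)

>> stack.pop()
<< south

>> maze.move(dir: north)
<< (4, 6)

>> stack.pop()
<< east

>> maze.move(dir: west)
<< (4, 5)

>> maze.sense(dir: north)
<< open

>> stack.push(x: north)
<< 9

>> maze.move(dir: north)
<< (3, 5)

>> maze.sense(dir: west)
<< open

>> stack.push(x: west)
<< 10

>> maze.move(dir: west)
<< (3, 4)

>> maze.sense(dir: west)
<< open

>> stack.push(x: west)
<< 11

>> maze.move(dir: west)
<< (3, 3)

>> maze.sense(dir: west)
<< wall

>> maze.sense(dir: north)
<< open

>> stack.push(x: north)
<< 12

>> maze.move(dir: north)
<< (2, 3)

>> maze.sense(dir: west)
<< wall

>> maze.sense(dir: east)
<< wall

>> maze.sense(dir: north)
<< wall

>> stack.pop()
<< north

>> maze.move(dir: south)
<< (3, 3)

>> stack.pop()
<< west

>> maze.move(dir: east)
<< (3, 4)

>> stack.pop()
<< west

>> maze.move(dir: east)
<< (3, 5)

>> maze.sense(dir: north)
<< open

>> stack.push(x: north)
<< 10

>> maze.move(dir: north)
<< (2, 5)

>> maze.sense(dir: east)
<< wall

>> maze.sense(dir: north)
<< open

>> stack.push(x: north)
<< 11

>> maze.move(dir: north)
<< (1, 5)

>> maze.sense(dir: west)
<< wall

>> maze.sense(dir: east)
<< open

>> stack.push(x: east)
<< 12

>> maze.move(dir: east)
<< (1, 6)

>> maze.sense(dir: east)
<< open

>> stack.push(x: east)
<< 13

>> maze.move(dir: east)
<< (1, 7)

>> maze.sense(dir: east)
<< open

>> stack.push(x: east)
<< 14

>> maze.move(dir: east)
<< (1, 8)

>> maze.sense(dir: north)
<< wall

>> maze.sense(dir: south)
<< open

>> stack.push(x: south)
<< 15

>> maze.move(dir: south)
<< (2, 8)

>> maze.sense(dir: west)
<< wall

>> maze.sense(dir: south)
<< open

>> stack.push(x: south)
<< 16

>> maze.move(dir: south)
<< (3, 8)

>> maze.sense(dir: west)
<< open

>> stack.push(x: west)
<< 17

>> maze.move(dir: west)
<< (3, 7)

>> stack.pop()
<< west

>> maze.move(dir: east)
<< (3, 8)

>> maze.sense(dir: south)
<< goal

>> maze.move(dir: south)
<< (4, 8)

Answer: (4, 8)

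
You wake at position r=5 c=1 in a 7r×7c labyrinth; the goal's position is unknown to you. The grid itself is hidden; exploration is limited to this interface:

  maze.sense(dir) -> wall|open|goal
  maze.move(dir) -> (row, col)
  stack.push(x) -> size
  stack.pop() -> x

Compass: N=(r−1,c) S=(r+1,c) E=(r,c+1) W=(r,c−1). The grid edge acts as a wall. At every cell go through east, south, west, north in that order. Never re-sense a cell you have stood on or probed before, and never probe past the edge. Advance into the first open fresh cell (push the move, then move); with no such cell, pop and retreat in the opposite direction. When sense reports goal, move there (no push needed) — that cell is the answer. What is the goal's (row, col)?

→ sense(dir=east)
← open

→ push(x=east)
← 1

→ move(dir=east)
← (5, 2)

→ sense(dir=east)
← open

→ push(x=east)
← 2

→ move(dir=east)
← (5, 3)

→ sense(dir=east)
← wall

→ sense(dir=south)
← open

→ push(x=south)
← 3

→ move(dir=south)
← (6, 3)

→ sense(dir=east)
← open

→ push(x=east)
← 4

→ move(dir=east)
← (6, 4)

→ sense(dir=east)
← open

→ push(x=east)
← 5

→ move(dir=east)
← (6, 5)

→ sense(dir=east)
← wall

→ sense(dir=north)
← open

→ push(x=north)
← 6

→ move(dir=north)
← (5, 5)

→ sense(dir=east)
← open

→ push(x=east)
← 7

→ move(dir=east)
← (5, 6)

→ sense(dir=north)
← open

→ push(x=north)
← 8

→ move(dir=north)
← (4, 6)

→ sense(dir=west)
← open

→ push(x=west)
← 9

→ move(dir=west)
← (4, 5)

→ sense(dir=west)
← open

→ push(x=west)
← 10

→ move(dir=west)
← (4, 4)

→ sense(dir=west)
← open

→ push(x=west)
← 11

→ move(dir=west)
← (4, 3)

→ sense(dir=west)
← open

→ push(x=west)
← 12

→ move(dir=west)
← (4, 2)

→ sense(dir=west)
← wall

→ sense(dir=north)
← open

→ push(x=north)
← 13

→ move(dir=north)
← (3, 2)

→ sense(dir=east)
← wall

→ sense(dir=west)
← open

→ push(x=west)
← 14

→ move(dir=west)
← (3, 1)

→ sense(dir=west)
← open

→ push(x=west)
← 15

→ move(dir=west)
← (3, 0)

→ sense(dir=south)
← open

→ push(x=south)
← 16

→ move(dir=south)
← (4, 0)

→ sense(dir=south)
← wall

→ pop()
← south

→ move(dir=north)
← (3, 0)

→ sense(dir=north)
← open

→ push(x=north)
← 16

→ move(dir=north)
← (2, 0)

→ sense(dir=east)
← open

→ push(x=east)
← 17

→ move(dir=east)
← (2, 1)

→ sense(dir=east)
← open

→ push(x=east)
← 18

→ move(dir=east)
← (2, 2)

→ sense(dir=east)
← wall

→ sense(dir=north)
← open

→ push(x=north)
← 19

→ move(dir=north)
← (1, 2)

→ sense(dir=east)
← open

→ push(x=east)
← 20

→ move(dir=east)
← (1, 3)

→ sense(dir=east)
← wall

→ sense(dir=north)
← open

→ push(x=north)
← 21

→ move(dir=north)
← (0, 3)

→ sense(dir=east)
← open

→ push(x=east)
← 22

→ move(dir=east)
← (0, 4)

→ sense(dir=east)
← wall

→ pop()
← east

→ move(dir=west)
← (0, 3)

→ sense(dir=west)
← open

→ push(x=west)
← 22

→ move(dir=west)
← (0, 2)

→ sense(dir=west)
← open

→ push(x=west)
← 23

→ move(dir=west)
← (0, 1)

→ sense(dir=south)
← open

→ push(x=south)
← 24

→ move(dir=south)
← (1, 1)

→ sense(dir=west)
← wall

→ pop()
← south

→ move(dir=north)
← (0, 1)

→ sense(dir=west)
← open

→ push(x=west)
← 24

→ move(dir=west)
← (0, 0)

→ pop()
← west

→ move(dir=east)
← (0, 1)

→ pop()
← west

→ move(dir=east)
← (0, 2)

→ pop()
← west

→ move(dir=east)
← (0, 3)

→ pop()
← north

→ move(dir=south)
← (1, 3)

→ pop()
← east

→ move(dir=west)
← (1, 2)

→ pop()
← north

→ move(dir=south)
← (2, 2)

→ pop()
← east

→ move(dir=west)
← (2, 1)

→ pop()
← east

→ move(dir=west)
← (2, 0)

→ pop()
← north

→ move(dir=south)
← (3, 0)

→ pop()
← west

→ move(dir=east)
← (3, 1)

→ pop()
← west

→ move(dir=east)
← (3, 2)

→ pop()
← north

→ move(dir=south)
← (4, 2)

→ pop()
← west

→ move(dir=east)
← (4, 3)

→ pop()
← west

→ move(dir=east)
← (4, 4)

→ sense(dir=north)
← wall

→ pop()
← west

→ move(dir=east)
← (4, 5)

→ sense(dir=north)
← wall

→ pop()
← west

→ move(dir=east)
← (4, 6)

→ sense(dir=north)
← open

→ push(x=north)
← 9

→ move(dir=north)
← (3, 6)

→ sense(dir=north)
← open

→ push(x=north)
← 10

→ move(dir=north)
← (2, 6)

→ sense(dir=west)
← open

→ push(x=west)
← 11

→ move(dir=west)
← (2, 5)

→ sense(dir=west)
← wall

→ sense(dir=north)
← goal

→ move(dir=north)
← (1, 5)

Answer: (1, 5)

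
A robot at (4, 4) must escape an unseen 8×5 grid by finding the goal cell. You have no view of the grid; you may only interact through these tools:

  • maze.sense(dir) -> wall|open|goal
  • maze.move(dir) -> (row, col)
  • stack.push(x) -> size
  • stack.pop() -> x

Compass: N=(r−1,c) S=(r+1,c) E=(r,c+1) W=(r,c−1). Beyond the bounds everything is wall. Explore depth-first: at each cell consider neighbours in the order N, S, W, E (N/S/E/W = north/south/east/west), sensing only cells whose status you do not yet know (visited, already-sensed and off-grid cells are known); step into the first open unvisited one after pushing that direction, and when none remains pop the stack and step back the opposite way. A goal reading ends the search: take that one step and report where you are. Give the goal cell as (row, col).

I run sense with north, giving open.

Now I run push with north, giving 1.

I run move with north, : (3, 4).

Invoking sense with north, : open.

I call push with north, yielding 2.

Then move with north, and get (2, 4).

I call sense with north, and see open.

I invoke push with north, giving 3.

Using move with north, → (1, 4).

Then sense with north, and see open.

Now I run push with north, and see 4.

Next I call move with north, which returns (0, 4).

Then sense with west, yielding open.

Then push with west, and see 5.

Next I call move with west, yielding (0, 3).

I call sense with south, : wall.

Now I run sense with west, and get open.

I use push with west, yielding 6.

I try move with west, and observe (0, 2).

Then sense with south, and get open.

I call push with south, and observe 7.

Now I run move with south, : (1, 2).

I use sense with south, and observe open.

Now I run push with south, and see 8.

I call move with south, — result: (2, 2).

I call sense with south, — result: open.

I invoke push with south, → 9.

Next I call move with south, → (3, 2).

Invoking sense with south, yielding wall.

I call sense with west, giving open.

I run push with west, and see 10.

Then move with west, — result: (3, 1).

Now I run sense with north, : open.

Then push with north, and see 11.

Invoking move with north, which returns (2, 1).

I run sense with north, : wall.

Now I run sense with west, — result: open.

I call push with west, giving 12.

I call move with west, giving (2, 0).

Calling sense with north, : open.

Next I call push with north, and see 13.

Now I run move with north, giving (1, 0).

Then sense with north, → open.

I call push with north, and get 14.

Then move with north, → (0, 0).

Then sense with east, and observe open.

I use push with east, — result: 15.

I use move with east, which returns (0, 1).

I call pop(), giving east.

Invoking move with west, → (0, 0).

I run pop, which returns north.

I run move with south, — result: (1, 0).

Invoking pop(), giving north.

Now I run move with south, and see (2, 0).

Then sense with south, and observe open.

I invoke push with south, giving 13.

I call move with south, and get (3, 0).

Then sense with south, yielding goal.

I try move with south, which returns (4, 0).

Answer: (4, 0)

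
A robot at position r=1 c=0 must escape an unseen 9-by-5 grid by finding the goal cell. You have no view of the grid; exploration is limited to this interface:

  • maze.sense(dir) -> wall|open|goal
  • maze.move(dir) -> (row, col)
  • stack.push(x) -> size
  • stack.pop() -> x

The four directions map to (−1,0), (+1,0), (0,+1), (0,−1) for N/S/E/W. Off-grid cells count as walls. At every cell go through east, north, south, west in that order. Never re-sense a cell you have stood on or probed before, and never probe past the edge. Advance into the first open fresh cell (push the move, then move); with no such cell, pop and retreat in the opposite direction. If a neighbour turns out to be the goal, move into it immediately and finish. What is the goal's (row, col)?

Using maze.sense passing dir=east, yielding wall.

Then maze.sense passing dir=north, giving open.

Invoking stack.push passing x=north, and see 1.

Invoking maze.move passing dir=north, and observe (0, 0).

Now I run maze.sense passing dir=east, and see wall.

I call stack.pop, giving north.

Using maze.move passing dir=south, → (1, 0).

I use maze.sense passing dir=south, → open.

Now I run stack.push passing x=south, and see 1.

Invoking maze.move passing dir=south, and observe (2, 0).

I use maze.sense passing dir=east, which returns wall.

I try maze.sense passing dir=south, yielding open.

Calling stack.push passing x=south, and see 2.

I run maze.move passing dir=south, and observe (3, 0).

I call maze.sense passing dir=east, → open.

I run stack.push passing x=east, and observe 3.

Then maze.move passing dir=east, which returns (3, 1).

I call maze.sense passing dir=east, : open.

Now I run stack.push passing x=east, — result: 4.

I try maze.move passing dir=east, giving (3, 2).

Using maze.sense passing dir=east, and see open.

Invoking stack.push passing x=east, yielding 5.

Invoking maze.move passing dir=east, yielding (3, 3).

Now I run maze.sense passing dir=east, yielding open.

Next I call stack.push passing x=east, giving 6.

Then maze.move passing dir=east, → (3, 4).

Now I run maze.sense passing dir=north, and see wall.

Then maze.sense passing dir=south, and observe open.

Next I call stack.push passing x=south, → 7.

Invoking maze.move passing dir=south, : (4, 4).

Calling maze.sense passing dir=south, : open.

I call stack.push passing x=south, yielding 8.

I try maze.move passing dir=south, and see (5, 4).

I try maze.sense passing dir=south, — result: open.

Then stack.push passing x=south, : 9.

Calling maze.move passing dir=south, — result: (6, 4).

Invoking maze.sense passing dir=south, giving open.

Using stack.push passing x=south, giving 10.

Calling maze.move passing dir=south, → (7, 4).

I use maze.sense passing dir=south, which returns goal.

Next I call maze.move passing dir=south, — result: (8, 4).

Answer: (8, 4)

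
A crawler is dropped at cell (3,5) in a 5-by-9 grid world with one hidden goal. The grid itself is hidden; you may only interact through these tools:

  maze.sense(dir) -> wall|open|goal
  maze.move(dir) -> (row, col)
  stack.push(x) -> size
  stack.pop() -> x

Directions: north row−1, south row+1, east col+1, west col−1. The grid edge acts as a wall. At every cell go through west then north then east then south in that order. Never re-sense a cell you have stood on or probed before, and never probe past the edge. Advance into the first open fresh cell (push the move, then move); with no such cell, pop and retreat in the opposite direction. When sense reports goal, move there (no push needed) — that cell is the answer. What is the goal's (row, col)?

# sense(dir=west) == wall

# sense(dir=north) == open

# push(x=north) == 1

# move(dir=north) == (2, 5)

# sense(dir=west) == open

# push(x=west) == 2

# move(dir=west) == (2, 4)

# sense(dir=west) == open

# push(x=west) == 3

# move(dir=west) == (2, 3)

# sense(dir=west) == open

# push(x=west) == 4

# move(dir=west) == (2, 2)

# sense(dir=west) == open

# push(x=west) == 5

# move(dir=west) == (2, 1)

# sense(dir=west) == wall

# sense(dir=north) == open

# push(x=north) == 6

# move(dir=north) == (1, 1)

# sense(dir=west) == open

# push(x=west) == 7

# move(dir=west) == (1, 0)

# sense(dir=north) == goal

# move(dir=north) == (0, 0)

Answer: (0, 0)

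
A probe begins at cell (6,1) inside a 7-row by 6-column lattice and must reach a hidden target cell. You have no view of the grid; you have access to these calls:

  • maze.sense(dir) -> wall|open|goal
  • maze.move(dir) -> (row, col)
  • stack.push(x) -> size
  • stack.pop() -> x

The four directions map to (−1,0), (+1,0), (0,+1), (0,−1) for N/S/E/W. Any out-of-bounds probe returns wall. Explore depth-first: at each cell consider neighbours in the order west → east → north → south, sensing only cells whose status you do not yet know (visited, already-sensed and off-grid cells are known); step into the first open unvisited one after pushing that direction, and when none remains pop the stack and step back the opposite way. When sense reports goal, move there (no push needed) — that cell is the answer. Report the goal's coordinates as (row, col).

·→ maze.sense(dir=west)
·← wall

·→ maze.sense(dir=east)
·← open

·→ stack.push(x=east)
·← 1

·→ maze.move(dir=east)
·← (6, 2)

·→ maze.sense(dir=east)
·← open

·→ stack.push(x=east)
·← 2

·→ maze.move(dir=east)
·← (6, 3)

·→ maze.sense(dir=east)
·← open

·→ stack.push(x=east)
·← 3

·→ maze.move(dir=east)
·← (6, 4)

·→ maze.sense(dir=east)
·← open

·→ stack.push(x=east)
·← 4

·→ maze.move(dir=east)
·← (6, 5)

·→ maze.sense(dir=north)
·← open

·→ stack.push(x=north)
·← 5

·→ maze.move(dir=north)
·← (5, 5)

·→ maze.sense(dir=west)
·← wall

·→ maze.sense(dir=north)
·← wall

·→ stack.pop()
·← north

·→ maze.move(dir=south)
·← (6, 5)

·→ stack.pop()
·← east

·→ maze.move(dir=west)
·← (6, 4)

·→ stack.pop()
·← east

·→ maze.move(dir=west)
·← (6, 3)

·→ maze.sense(dir=north)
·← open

·→ stack.push(x=north)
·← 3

·→ maze.move(dir=north)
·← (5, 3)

·→ maze.sense(dir=west)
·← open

·→ stack.push(x=west)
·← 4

·→ maze.move(dir=west)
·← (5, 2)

·→ maze.sense(dir=west)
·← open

·→ stack.push(x=west)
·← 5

·→ maze.move(dir=west)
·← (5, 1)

·→ maze.sense(dir=west)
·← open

·→ stack.push(x=west)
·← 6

·→ maze.move(dir=west)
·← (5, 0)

·→ maze.sense(dir=north)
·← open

·→ stack.push(x=north)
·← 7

·→ maze.move(dir=north)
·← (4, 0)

·→ maze.sense(dir=east)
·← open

·→ stack.push(x=east)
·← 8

·→ maze.move(dir=east)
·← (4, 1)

·→ maze.sense(dir=east)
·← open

·→ stack.push(x=east)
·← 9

·→ maze.move(dir=east)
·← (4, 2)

·→ maze.sense(dir=east)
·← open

·→ stack.push(x=east)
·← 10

·→ maze.move(dir=east)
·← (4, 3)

·→ maze.sense(dir=east)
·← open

·→ stack.push(x=east)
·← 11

·→ maze.move(dir=east)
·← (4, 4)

·→ maze.sense(dir=north)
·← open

·→ stack.push(x=north)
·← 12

·→ maze.move(dir=north)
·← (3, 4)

·→ maze.sense(dir=west)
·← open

·→ stack.push(x=west)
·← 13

·→ maze.move(dir=west)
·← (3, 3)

·→ maze.sense(dir=west)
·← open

·→ stack.push(x=west)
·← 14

·→ maze.move(dir=west)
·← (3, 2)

·→ maze.sense(dir=west)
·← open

·→ stack.push(x=west)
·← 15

·→ maze.move(dir=west)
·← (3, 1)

·→ maze.sense(dir=west)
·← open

·→ stack.push(x=west)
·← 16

·→ maze.move(dir=west)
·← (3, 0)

·→ maze.sense(dir=north)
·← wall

·→ stack.pop()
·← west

·→ maze.move(dir=east)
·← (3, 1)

·→ maze.sense(dir=north)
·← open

·→ stack.push(x=north)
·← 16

·→ maze.move(dir=north)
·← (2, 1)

·→ maze.sense(dir=east)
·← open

·→ stack.push(x=east)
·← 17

·→ maze.move(dir=east)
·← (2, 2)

·→ maze.sense(dir=east)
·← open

·→ stack.push(x=east)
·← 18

·→ maze.move(dir=east)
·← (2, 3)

·→ maze.sense(dir=east)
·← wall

·→ maze.sense(dir=north)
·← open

·→ stack.push(x=north)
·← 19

·→ maze.move(dir=north)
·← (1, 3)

·→ maze.sense(dir=west)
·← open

·→ stack.push(x=west)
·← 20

·→ maze.move(dir=west)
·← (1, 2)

·→ maze.sense(dir=west)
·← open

·→ stack.push(x=west)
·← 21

·→ maze.move(dir=west)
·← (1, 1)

·→ maze.sense(dir=west)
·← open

·→ stack.push(x=west)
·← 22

·→ maze.move(dir=west)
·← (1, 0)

·→ maze.sense(dir=north)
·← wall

·→ stack.pop()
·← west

·→ maze.move(dir=east)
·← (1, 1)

·→ maze.sense(dir=north)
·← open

·→ stack.push(x=north)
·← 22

·→ maze.move(dir=north)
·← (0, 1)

·→ maze.sense(dir=east)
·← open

·→ stack.push(x=east)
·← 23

·→ maze.move(dir=east)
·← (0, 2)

·→ maze.sense(dir=east)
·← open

·→ stack.push(x=east)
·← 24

·→ maze.move(dir=east)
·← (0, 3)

·→ maze.sense(dir=east)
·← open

·→ stack.push(x=east)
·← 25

·→ maze.move(dir=east)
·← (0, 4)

·→ maze.sense(dir=east)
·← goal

·→ maze.move(dir=east)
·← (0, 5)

Answer: (0, 5)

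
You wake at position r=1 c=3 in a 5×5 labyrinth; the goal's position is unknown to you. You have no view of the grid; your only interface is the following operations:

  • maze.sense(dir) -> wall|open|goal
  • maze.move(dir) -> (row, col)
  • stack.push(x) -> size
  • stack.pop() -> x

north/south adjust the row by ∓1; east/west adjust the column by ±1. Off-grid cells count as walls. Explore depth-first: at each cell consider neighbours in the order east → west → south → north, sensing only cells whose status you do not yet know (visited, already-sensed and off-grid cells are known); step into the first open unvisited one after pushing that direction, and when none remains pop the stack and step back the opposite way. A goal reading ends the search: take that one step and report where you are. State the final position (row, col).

! 1. sense(dir: east) => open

! 2. push(x: east) => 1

! 3. move(dir: east) => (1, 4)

! 4. sense(dir: south) => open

! 5. push(x: south) => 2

! 6. move(dir: south) => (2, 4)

! 7. sense(dir: west) => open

! 8. push(x: west) => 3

! 9. move(dir: west) => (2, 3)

! 10. sense(dir: west) => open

! 11. push(x: west) => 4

! 12. move(dir: west) => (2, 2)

! 13. sense(dir: west) => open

! 14. push(x: west) => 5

! 15. move(dir: west) => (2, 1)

! 16. sense(dir: west) => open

! 17. push(x: west) => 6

! 18. move(dir: west) => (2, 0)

! 19. sense(dir: south) => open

! 20. push(x: south) => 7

! 21. move(dir: south) => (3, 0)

! 22. sense(dir: east) => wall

! 23. sense(dir: south) => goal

! 24. move(dir: south) => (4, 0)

Answer: (4, 0)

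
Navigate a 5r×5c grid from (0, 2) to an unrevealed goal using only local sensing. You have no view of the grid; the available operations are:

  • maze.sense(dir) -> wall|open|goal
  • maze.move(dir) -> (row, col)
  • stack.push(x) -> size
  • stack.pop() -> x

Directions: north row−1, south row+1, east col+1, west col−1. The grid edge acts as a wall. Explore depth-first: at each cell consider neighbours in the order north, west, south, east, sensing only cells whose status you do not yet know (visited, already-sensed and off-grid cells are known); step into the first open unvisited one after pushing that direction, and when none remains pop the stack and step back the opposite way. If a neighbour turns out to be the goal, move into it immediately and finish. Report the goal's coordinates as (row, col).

% maze.sense dir→west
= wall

% maze.sense dir→south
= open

% stack.push x→south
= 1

% maze.move dir→south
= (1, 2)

% maze.sense dir→west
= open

% stack.push x→west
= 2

% maze.move dir→west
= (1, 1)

% maze.sense dir→west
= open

% stack.push x→west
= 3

% maze.move dir→west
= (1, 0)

% maze.sense dir→north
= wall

% maze.sense dir→south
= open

% stack.push x→south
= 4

% maze.move dir→south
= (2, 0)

% maze.sense dir→south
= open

% stack.push x→south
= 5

% maze.move dir→south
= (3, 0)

% maze.sense dir→south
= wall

% maze.sense dir→east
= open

% stack.push x→east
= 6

% maze.move dir→east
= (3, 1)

% maze.sense dir→north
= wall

% maze.sense dir→south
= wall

% maze.sense dir→east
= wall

% stack.pop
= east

% maze.move dir→west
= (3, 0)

% stack.pop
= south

% maze.move dir→north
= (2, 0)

% stack.pop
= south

% maze.move dir→north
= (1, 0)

% stack.pop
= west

% maze.move dir→east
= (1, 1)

% stack.pop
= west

% maze.move dir→east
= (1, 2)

% maze.sense dir→south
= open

% stack.push x→south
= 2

% maze.move dir→south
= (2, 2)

% maze.sense dir→east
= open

% stack.push x→east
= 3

% maze.move dir→east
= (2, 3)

% maze.sense dir→north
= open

% stack.push x→north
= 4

% maze.move dir→north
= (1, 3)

% maze.sense dir→north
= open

% stack.push x→north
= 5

% maze.move dir→north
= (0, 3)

% maze.sense dir→east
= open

% stack.push x→east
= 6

% maze.move dir→east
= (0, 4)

% maze.sense dir→south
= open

% stack.push x→south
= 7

% maze.move dir→south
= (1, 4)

% maze.sense dir→south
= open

% stack.push x→south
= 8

% maze.move dir→south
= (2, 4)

% maze.sense dir→south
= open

% stack.push x→south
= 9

% maze.move dir→south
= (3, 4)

% maze.sense dir→west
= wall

% maze.sense dir→south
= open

% stack.push x→south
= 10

% maze.move dir→south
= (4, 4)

% maze.sense dir→west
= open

% stack.push x→west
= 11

% maze.move dir→west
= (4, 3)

% maze.sense dir→west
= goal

% maze.move dir→west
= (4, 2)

Answer: (4, 2)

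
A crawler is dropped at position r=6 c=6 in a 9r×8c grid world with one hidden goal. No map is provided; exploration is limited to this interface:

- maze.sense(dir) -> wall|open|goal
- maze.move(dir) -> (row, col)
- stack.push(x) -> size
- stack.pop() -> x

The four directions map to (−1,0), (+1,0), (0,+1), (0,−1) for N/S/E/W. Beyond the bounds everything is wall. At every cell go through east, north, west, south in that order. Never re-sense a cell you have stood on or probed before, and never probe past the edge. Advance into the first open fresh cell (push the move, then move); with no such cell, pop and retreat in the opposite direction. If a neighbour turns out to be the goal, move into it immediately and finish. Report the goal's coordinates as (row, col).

% sense dir=east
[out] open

% push x=east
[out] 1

% move dir=east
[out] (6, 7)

% sense dir=north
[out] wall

% sense dir=south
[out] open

% push x=south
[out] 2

% move dir=south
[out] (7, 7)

% sense dir=west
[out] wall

% sense dir=south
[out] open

% push x=south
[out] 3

% move dir=south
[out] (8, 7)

% sense dir=west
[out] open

% push x=west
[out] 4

% move dir=west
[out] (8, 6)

% sense dir=west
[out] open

% push x=west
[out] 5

% move dir=west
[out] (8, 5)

% sense dir=north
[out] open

% push x=north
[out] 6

% move dir=north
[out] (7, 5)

% sense dir=north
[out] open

% push x=north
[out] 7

% move dir=north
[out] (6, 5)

% sense dir=north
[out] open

% push x=north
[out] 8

% move dir=north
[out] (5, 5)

% sense dir=east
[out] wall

% sense dir=north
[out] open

% push x=north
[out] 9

% move dir=north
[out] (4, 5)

% sense dir=east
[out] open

% push x=east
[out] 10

% move dir=east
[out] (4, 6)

% sense dir=east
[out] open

% push x=east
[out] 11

% move dir=east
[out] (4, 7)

% sense dir=north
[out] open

% push x=north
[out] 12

% move dir=north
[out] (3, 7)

% sense dir=north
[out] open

% push x=north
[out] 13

% move dir=north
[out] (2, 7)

% sense dir=north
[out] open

% push x=north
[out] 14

% move dir=north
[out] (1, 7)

% sense dir=north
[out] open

% push x=north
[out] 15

% move dir=north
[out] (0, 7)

% sense dir=west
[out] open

% push x=west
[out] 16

% move dir=west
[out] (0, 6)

% sense dir=west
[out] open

% push x=west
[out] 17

% move dir=west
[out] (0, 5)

% sense dir=west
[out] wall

% sense dir=south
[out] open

% push x=south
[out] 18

% move dir=south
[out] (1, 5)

% sense dir=east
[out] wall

% sense dir=west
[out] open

% push x=west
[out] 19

% move dir=west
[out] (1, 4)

% sense dir=west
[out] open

% push x=west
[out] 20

% move dir=west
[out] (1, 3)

% sense dir=north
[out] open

% push x=north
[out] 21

% move dir=north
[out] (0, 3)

% sense dir=west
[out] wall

% pop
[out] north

% move dir=south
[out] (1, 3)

% sense dir=west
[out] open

% push x=west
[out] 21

% move dir=west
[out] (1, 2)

% sense dir=west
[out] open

% push x=west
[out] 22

% move dir=west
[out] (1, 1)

% sense dir=north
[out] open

% push x=north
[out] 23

% move dir=north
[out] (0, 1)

% sense dir=west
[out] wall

% pop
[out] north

% move dir=south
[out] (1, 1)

% sense dir=west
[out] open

% push x=west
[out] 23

% move dir=west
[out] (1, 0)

% sense dir=south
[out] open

% push x=south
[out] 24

% move dir=south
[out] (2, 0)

% sense dir=east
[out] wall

% sense dir=south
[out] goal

% move dir=south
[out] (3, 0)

Answer: (3, 0)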